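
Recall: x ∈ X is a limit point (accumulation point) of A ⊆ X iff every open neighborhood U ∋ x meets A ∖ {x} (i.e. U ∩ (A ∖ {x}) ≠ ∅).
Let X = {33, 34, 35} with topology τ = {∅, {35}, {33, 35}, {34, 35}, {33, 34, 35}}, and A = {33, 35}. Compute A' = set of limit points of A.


A' = {33, 34}

For each x ∈ X, list the open sets U ∈ τ with x ∈ U, then check whether U ∩ (A ∖ {x}) ≠ ∅ for every such U.
  x = 33: opens ∋ x are {33, 35}, {33, 34, 35}; each meets A ∖ {33}, so x IS a limit point.
  x = 34: opens ∋ x are {34, 35}, {33, 34, 35}; each meets A ∖ {34}, so x IS a limit point.
  x = 35: open {35} ∋ x has {35} ∩ (A ∖ {35}) = ∅, so x is NOT a limit point.
Collecting: A' = {33, 34}.


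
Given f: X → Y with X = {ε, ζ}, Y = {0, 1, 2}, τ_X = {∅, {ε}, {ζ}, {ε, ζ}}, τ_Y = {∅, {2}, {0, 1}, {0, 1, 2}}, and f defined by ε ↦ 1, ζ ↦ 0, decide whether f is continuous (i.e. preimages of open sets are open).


f IS continuous.

Compute f^{-1}(U) for each U ∈ τ_Y:
  U = ∅: f^{-1}(U) = ∅ ∈ τ_X ✓.
  U = {2}: f^{-1}(U) = ∅ ∈ τ_X ✓.
  U = {0, 1}: f^{-1}(U) = {ε, ζ} ∈ τ_X ✓.
  U = {0, 1, 2}: f^{-1}(U) = {ε, ζ} ∈ τ_X ✓.
Every preimage lies in τ_X, so f IS continuous.


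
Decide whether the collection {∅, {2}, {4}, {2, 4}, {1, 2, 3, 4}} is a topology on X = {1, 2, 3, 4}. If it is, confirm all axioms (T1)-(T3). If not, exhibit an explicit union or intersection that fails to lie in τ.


τ IS a topology on X.

Axiom (T1): ∅ ∈ τ? Yes; X ∈ τ? Yes.
Axiom (T2/T3): check pairwise unions and intersections of members of τ.
All pairwise intersections and unions checked — each lies in τ. Therefore τ satisfies (T1), (T2), (T3): it IS a topology on X.


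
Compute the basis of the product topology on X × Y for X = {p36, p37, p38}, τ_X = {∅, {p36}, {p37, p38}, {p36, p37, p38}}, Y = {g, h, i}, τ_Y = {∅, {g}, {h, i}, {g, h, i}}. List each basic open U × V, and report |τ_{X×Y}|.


Basis B = {∅ × ∅, {p36} × {g}, {p36} × {h, i}, {p37, p38} × {g}, {p36} × {g, h, i}, {p36, p37, p38} × {g}, {p37, p38} × {h, i}, {p36, p37, p38} × {h, i}, {p37, p38} × {g, h, i}, {p36, p37, p38} × {g, h, i}}; |τ_{X×Y}| = 16.

Enumerate products U × V with U ∈ τ_X, V ∈ τ_Y (deduplicated):
  ∅ × ∅ = {} (∅)
  {p36} × {g} = {(p36,g)}
  {p36} × {h, i} = {(p36,h), (p36,i)}
  {p37, p38} × {g} = {(p37,g), (p38,g)}
  {p36} × {g, h, i} = {(p36,g), (p36,h), (p36,i)}
  {p36, p37, p38} × {g} = {(p36,g), (p37,g), (p38,g)}
  {p37, p38} × {h, i} = {(p37,h), (p37,i), (p38,h), (p38,i)}
  {p36, p37, p38} × {h, i} = {(p36,h), (p36,i), (p37,h), (p37,i), (p38,h), (p38,i)}
  {p37, p38} × {g, h, i} = {(p37,g), (p37,h), (p37,i), (p38,g), (p38,h), (p38,i)}
  {p36, p37, p38} × {g, h, i} = {(p36,g), (p36,h), (p36,i), (p37,g), (p37,h), (p37,i), (p38,g), (p38,h), (p38,i)}
These 10 distinct sets form the basis B.
Close under arbitrary unions to get τ_{X×Y}; counting gives |τ_{X×Y}| = 16.


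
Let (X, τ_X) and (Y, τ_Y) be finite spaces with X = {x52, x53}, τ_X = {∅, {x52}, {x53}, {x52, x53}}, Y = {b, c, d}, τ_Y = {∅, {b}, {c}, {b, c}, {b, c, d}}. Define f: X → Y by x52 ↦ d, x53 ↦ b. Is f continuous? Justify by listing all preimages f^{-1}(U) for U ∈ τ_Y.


f IS continuous.

Compute f^{-1}(U) for each U ∈ τ_Y:
  U = ∅: f^{-1}(U) = ∅ ∈ τ_X ✓.
  U = {b}: f^{-1}(U) = {x53} ∈ τ_X ✓.
  U = {c}: f^{-1}(U) = ∅ ∈ τ_X ✓.
  U = {b, c}: f^{-1}(U) = {x53} ∈ τ_X ✓.
  U = {b, c, d}: f^{-1}(U) = {x52, x53} ∈ τ_X ✓.
Every preimage lies in τ_X, so f IS continuous.


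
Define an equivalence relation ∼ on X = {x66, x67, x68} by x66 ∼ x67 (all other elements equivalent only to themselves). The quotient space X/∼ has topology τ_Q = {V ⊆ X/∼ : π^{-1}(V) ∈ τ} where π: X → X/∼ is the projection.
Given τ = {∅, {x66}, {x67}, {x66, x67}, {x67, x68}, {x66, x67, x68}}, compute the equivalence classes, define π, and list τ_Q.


X/∼ = {[x66=x67], [x68]}; |τ_Q| = 3.

Equivalence classes: [x66=x67], [x68].
Quotient map π: X → X/∼ sends x66 ↦ [x66=x67], x67 ↦ [x66=x67], x68 ↦ [x68].
For each subset V ⊆ X/∼, compute π^{-1}(V) ⊆ X and check whether π^{-1}(V) ∈ τ. V is open in τ_Q iff π^{-1}(V) ∈ τ.
  V = {}: π^{-1}(V) = ∅ ∈ τ ✓.
  V = {[x66=x67]}: π^{-1}(V) = {x66, x67} ∈ τ ✓.
  V = {[x68]}: π^{-1}(V) = {x68} ∉ τ ✗.
  V = {[x66=x67], [x68]}: π^{-1}(V) = {x66, x67, x68} ∈ τ ✓.
Open sets in the quotient: τ_Q = {{}, {[x66=x67]}, {[x66=x67], [x68]}} (3 elements).


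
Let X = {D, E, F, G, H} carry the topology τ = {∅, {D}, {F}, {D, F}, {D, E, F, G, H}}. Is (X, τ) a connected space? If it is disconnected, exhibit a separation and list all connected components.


(X, τ) is connected.

Find clopen sets (U ∈ τ with X ∖ U ∈ τ):
  U = ∅, X ∖ U = {D, E, F, G, H} — both open, so U is clopen.
  U = {D, E, F, G, H}, X ∖ U = ∅ — both open, so U is clopen.
Only trivial clopens (∅ and X) exist, so (X, τ) is connected.
Compute connected components by grouping points that agree on all clopens:
  component: {D, E, F, G, H}


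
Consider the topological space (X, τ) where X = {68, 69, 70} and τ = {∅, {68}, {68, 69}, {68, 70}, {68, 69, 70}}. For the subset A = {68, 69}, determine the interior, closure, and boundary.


int(A) = {68, 69}, cl(A) = {68, 69, 70}, ∂A = {70}.

Closed sets in (X, τ) are complements of opens:
  closed(X, τ) = {∅, {69}, {70}, {69, 70}, {68, 69, 70}}.
int(A) = ⋃ {U ∈ τ : U ⊆ A}. Opens contained in A: ∅, {68}, {68, 69}.
Taking the union of these: int(A) = {68, 69}.
cl(A) = ⋂ {C closed : A ⊆ C}. Closed sets containing A: {68, 69, 70}.
Intersecting these: cl(A) = {68, 69, 70}.
∂A = cl(A) ∖ int(A) = {68, 69, 70} ∖ {68, 69} = {70}.


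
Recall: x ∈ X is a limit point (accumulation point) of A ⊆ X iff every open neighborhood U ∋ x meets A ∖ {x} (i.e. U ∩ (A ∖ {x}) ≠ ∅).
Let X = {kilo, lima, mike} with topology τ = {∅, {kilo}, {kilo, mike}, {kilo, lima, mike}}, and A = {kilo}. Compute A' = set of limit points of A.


A' = {lima, mike}

For each x ∈ X, list the open sets U ∈ τ with x ∈ U, then check whether U ∩ (A ∖ {x}) ≠ ∅ for every such U.
  x = kilo: open {kilo} ∋ x has {kilo} ∩ (A ∖ {kilo}) = ∅, so x is NOT a limit point.
  x = lima: opens ∋ x are {kilo, lima, mike}; each meets A ∖ {lima}, so x IS a limit point.
  x = mike: opens ∋ x are {kilo, mike}, {kilo, lima, mike}; each meets A ∖ {mike}, so x IS a limit point.
Collecting: A' = {lima, mike}.


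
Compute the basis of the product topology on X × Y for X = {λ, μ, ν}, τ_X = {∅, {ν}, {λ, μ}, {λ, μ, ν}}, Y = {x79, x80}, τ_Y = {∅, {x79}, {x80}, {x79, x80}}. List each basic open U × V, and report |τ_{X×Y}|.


Basis B = {∅ × ∅, {ν} × {x79}, {ν} × {x80}, {λ, μ} × {x79}, {λ, μ} × {x80}, {ν} × {x79, x80}, {λ, μ, ν} × {x79}, {λ, μ, ν} × {x80}, {λ, μ} × {x79, x80}, {λ, μ, ν} × {x79, x80}}; |τ_{X×Y}| = 16.

Enumerate products U × V with U ∈ τ_X, V ∈ τ_Y (deduplicated):
  ∅ × ∅ = {} (∅)
  {ν} × {x79} = {(ν,x79)}
  {ν} × {x80} = {(ν,x80)}
  {λ, μ} × {x79} = {(λ,x79), (μ,x79)}
  {λ, μ} × {x80} = {(λ,x80), (μ,x80)}
  {ν} × {x79, x80} = {(ν,x79), (ν,x80)}
  {λ, μ, ν} × {x79} = {(λ,x79), (μ,x79), (ν,x79)}
  {λ, μ, ν} × {x80} = {(λ,x80), (μ,x80), (ν,x80)}
  {λ, μ} × {x79, x80} = {(λ,x79), (λ,x80), (μ,x79), (μ,x80)}
  {λ, μ, ν} × {x79, x80} = {(λ,x79), (λ,x80), (μ,x79), (μ,x80), (ν,x79), (ν,x80)}
These 10 distinct sets form the basis B.
Close under arbitrary unions to get τ_{X×Y}; counting gives |τ_{X×Y}| = 16.


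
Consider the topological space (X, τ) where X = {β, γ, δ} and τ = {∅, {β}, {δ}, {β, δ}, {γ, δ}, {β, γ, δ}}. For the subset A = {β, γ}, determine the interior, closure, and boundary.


int(A) = {β}, cl(A) = {β, γ}, ∂A = {γ}.

Closed sets in (X, τ) are complements of opens:
  closed(X, τ) = {∅, {β}, {γ}, {β, γ}, {γ, δ}, {β, γ, δ}}.
int(A) = ⋃ {U ∈ τ : U ⊆ A}. Opens contained in A: ∅, {β}.
Taking the union of these: int(A) = {β}.
cl(A) = ⋂ {C closed : A ⊆ C}. Closed sets containing A: {β, γ}, {β, γ, δ}.
Intersecting these: cl(A) = {β, γ}.
∂A = cl(A) ∖ int(A) = {β, γ} ∖ {β} = {γ}.


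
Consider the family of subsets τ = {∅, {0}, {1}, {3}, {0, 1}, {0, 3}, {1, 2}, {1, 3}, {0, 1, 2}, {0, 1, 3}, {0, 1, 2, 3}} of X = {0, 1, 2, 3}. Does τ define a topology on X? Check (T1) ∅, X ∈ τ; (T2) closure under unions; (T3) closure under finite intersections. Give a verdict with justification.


τ is NOT a topology on X.

Axiom (T1): ∅ ∈ τ? Yes; X ∈ τ? Yes.
Axiom (T2/T3): check pairwise unions and intersections of members of τ.
Counterexample for (T2): {3} ∪ {1, 2} = {1, 2, 3} ∉ τ. Therefore τ is NOT a topology.


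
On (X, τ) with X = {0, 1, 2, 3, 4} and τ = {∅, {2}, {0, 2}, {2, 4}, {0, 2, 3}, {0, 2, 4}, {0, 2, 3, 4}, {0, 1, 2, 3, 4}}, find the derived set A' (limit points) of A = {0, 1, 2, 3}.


A' = {0, 1, 3, 4}

For each x ∈ X, list the open sets U ∈ τ with x ∈ U, then check whether U ∩ (A ∖ {x}) ≠ ∅ for every such U.
  x = 0: opens ∋ x are {0, 2}, {0, 2, 3}, {0, 2, 4}, {0, 2, 3, 4}, {0, 1, 2, 3, 4}; each meets A ∖ {0}, so x IS a limit point.
  x = 1: opens ∋ x are {0, 1, 2, 3, 4}; each meets A ∖ {1}, so x IS a limit point.
  x = 2: open {2} ∋ x has {2} ∩ (A ∖ {2}) = ∅, so x is NOT a limit point.
  x = 3: opens ∋ x are {0, 2, 3}, {0, 2, 3, 4}, {0, 1, 2, 3, 4}; each meets A ∖ {3}, so x IS a limit point.
  x = 4: opens ∋ x are {2, 4}, {0, 2, 4}, {0, 2, 3, 4}, {0, 1, 2, 3, 4}; each meets A ∖ {4}, so x IS a limit point.
Collecting: A' = {0, 1, 3, 4}.


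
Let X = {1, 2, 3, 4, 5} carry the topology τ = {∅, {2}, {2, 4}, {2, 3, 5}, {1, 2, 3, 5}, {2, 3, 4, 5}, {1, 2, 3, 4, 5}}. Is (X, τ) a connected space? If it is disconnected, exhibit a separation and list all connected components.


(X, τ) is connected.

Find clopen sets (U ∈ τ with X ∖ U ∈ τ):
  U = ∅, X ∖ U = {1, 2, 3, 4, 5} — both open, so U is clopen.
  U = {1, 2, 3, 4, 5}, X ∖ U = ∅ — both open, so U is clopen.
Only trivial clopens (∅ and X) exist, so (X, τ) is connected.
Compute connected components by grouping points that agree on all clopens:
  component: {1, 2, 3, 4, 5}


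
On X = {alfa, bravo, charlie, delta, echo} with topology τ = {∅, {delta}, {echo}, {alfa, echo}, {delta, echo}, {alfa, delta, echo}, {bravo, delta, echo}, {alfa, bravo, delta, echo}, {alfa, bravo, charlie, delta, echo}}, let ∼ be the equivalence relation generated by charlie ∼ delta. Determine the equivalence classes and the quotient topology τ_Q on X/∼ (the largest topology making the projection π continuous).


X/∼ = {[alfa], [bravo], [charlie=delta], [echo]}; |τ_Q| = 4.

Equivalence classes: [alfa], [bravo], [charlie=delta], [echo].
Quotient map π: X → X/∼ sends alfa ↦ [alfa], bravo ↦ [bravo], charlie ↦ [charlie=delta], delta ↦ [charlie=delta], echo ↦ [echo].
For each subset V ⊆ X/∼, compute π^{-1}(V) ⊆ X and check whether π^{-1}(V) ∈ τ. V is open in τ_Q iff π^{-1}(V) ∈ τ.
  V = {}: π^{-1}(V) = ∅ ∈ τ ✓.
  V = {[alfa]}: π^{-1}(V) = {alfa} ∉ τ ✗.
  V = {[bravo]}: π^{-1}(V) = {bravo} ∉ τ ✗.
  V = {[alfa], [bravo]}: π^{-1}(V) = {alfa, bravo} ∉ τ ✗.
  V = {[charlie=delta]}: π^{-1}(V) = {charlie, delta} ∉ τ ✗.
  V = {[alfa], [charlie=delta]}: π^{-1}(V) = {alfa, charlie, delta} ∉ τ ✗.
  V = {[bravo], [charlie=delta]}: π^{-1}(V) = {bravo, charlie, delta} ∉ τ ✗.
  V = {[alfa], [bravo], [charlie=delta]}: π^{-1}(V) = {alfa, bravo, charlie, delta} ∉ τ ✗.
  V = {[echo]}: π^{-1}(V) = {echo} ∈ τ ✓.
  V = {[alfa], [echo]}: π^{-1}(V) = {alfa, echo} ∈ τ ✓.
  V = {[bravo], [echo]}: π^{-1}(V) = {bravo, echo} ∉ τ ✗.
  V = {[alfa], [bravo], [echo]}: π^{-1}(V) = {alfa, bravo, echo} ∉ τ ✗.
  V = {[charlie=delta], [echo]}: π^{-1}(V) = {charlie, delta, echo} ∉ τ ✗.
  V = {[alfa], [charlie=delta], [echo]}: π^{-1}(V) = {alfa, charlie, delta, echo} ∉ τ ✗.
  V = {[bravo], [charlie=delta], [echo]}: π^{-1}(V) = {bravo, charlie, delta, echo} ∉ τ ✗.
  V = {[alfa], [bravo], [charlie=delta], [echo]}: π^{-1}(V) = {alfa, bravo, charlie, delta, echo} ∈ τ ✓.
Open sets in the quotient: τ_Q = {{}, {[echo]}, {[alfa], [echo]}, {[alfa], [bravo], [charlie=delta], [echo]}} (4 elements).


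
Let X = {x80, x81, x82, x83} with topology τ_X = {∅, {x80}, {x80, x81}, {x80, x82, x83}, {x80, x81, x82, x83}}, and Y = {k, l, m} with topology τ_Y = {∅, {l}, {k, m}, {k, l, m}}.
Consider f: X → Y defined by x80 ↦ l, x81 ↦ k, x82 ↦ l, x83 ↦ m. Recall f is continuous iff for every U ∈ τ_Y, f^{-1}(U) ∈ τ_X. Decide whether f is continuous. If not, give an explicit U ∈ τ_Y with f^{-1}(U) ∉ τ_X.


f is NOT continuous.

Compute f^{-1}(U) for each U ∈ τ_Y:
  U = ∅: f^{-1}(U) = ∅ ∈ τ_X ✓.
  U = {l}: f^{-1}(U) = {x80, x82} ∉ τ_X ✗.
  U = {k, m}: f^{-1}(U) = {x81, x83} ∉ τ_X ✗.
  U = {k, l, m}: f^{-1}(U) = {x80, x81, x82, x83} ∈ τ_X ✓.
Found U = {l} with f^{-1}(U) = {x80, x82} not in τ_X. Therefore f is NOT continuous.


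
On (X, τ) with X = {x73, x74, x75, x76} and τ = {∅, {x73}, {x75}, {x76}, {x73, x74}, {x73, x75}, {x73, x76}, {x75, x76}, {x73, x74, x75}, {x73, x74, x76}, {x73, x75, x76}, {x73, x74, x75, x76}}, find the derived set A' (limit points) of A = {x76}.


A' = ∅

For each x ∈ X, list the open sets U ∈ τ with x ∈ U, then check whether U ∩ (A ∖ {x}) ≠ ∅ for every such U.
  x = x73: open {x73} ∋ x has {x73} ∩ (A ∖ {x73}) = ∅, so x is NOT a limit point.
  x = x74: open {x73, x74} ∋ x has {x73, x74} ∩ (A ∖ {x74}) = ∅, so x is NOT a limit point.
  x = x75: open {x75} ∋ x has {x75} ∩ (A ∖ {x75}) = ∅, so x is NOT a limit point.
  x = x76: open {x76} ∋ x has {x76} ∩ (A ∖ {x76}) = ∅, so x is NOT a limit point.
Collecting: A' = ∅.


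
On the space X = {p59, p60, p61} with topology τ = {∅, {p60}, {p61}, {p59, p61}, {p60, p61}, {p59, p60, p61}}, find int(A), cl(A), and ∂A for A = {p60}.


int(A) = {p60}, cl(A) = {p60}, ∂A = ∅.

Closed sets in (X, τ) are complements of opens:
  closed(X, τ) = {∅, {p59}, {p60}, {p59, p60}, {p59, p61}, {p59, p60, p61}}.
int(A) = ⋃ {U ∈ τ : U ⊆ A}. Opens contained in A: ∅, {p60}.
Taking the union of these: int(A) = {p60}.
cl(A) = ⋂ {C closed : A ⊆ C}. Closed sets containing A: {p60}, {p59, p60}, {p59, p60, p61}.
Intersecting these: cl(A) = {p60}.
∂A = cl(A) ∖ int(A) = {p60} ∖ {p60} = ∅.


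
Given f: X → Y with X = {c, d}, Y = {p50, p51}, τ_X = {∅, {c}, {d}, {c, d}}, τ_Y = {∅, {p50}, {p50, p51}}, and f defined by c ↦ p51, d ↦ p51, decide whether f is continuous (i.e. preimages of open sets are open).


f IS continuous.

Compute f^{-1}(U) for each U ∈ τ_Y:
  U = ∅: f^{-1}(U) = ∅ ∈ τ_X ✓.
  U = {p50}: f^{-1}(U) = ∅ ∈ τ_X ✓.
  U = {p50, p51}: f^{-1}(U) = {c, d} ∈ τ_X ✓.
Every preimage lies in τ_X, so f IS continuous.


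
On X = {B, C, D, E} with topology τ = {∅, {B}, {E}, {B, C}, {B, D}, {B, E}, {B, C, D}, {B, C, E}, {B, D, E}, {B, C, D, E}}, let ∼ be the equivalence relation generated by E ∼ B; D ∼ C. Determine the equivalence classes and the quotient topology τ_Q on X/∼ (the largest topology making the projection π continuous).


X/∼ = {[B=E], [C=D]}; |τ_Q| = 3.

Equivalence classes: [B=E], [C=D].
Quotient map π: X → X/∼ sends B ↦ [B=E], C ↦ [C=D], D ↦ [C=D], E ↦ [B=E].
For each subset V ⊆ X/∼, compute π^{-1}(V) ⊆ X and check whether π^{-1}(V) ∈ τ. V is open in τ_Q iff π^{-1}(V) ∈ τ.
  V = {}: π^{-1}(V) = ∅ ∈ τ ✓.
  V = {[B=E]}: π^{-1}(V) = {B, E} ∈ τ ✓.
  V = {[C=D]}: π^{-1}(V) = {C, D} ∉ τ ✗.
  V = {[B=E], [C=D]}: π^{-1}(V) = {B, C, D, E} ∈ τ ✓.
Open sets in the quotient: τ_Q = {{}, {[B=E]}, {[B=E], [C=D]}} (3 elements).


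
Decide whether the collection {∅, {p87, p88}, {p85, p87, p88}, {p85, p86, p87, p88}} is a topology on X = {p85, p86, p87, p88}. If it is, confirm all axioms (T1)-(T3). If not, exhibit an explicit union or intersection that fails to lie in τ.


τ IS a topology on X.

Axiom (T1): ∅ ∈ τ? Yes; X ∈ τ? Yes.
Axiom (T2/T3): check pairwise unions and intersections of members of τ.
All pairwise intersections and unions checked — each lies in τ. Therefore τ satisfies (T1), (T2), (T3): it IS a topology on X.


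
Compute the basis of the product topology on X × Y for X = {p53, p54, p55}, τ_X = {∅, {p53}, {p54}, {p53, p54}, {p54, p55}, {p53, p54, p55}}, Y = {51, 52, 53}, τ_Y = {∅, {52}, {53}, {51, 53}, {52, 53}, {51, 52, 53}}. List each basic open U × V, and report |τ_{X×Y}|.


Basis B = {∅ × ∅, {p53} × {52}, {p53} × {53}, {p54} × {52}, {p54} × {53}, {p53} × {51, 53}, {p53} × {52, 53}, {p53, p54} × {52}, {p53, p54} × {53}, {p54} × {51, 53}, {p54} × {52, 53}, {p54, p55} × {52}, {p54, p55} × {53}, {p53} × {51, 52, 53}, {p53, p54, p55} × {52}, {p53, p54, p55} × {53}, {p54} × {51, 52, 53}, {p53, p54} × {51, 53}, {p53, p54} × {52, 53}, {p54, p55} × {51, 53}, {p54, p55} × {52, 53}, {p53, p54} × {51, 52, 53}, {p53, p54, p55} × {51, 53}, {p53, p54, p55} × {52, 53}, {p54, p55} × {51, 52, 53}, {p53, p54, p55} × {51, 52, 53}}; |τ_{X×Y}| = 108.

Enumerate products U × V with U ∈ τ_X, V ∈ τ_Y (deduplicated):
  ∅ × ∅ = {} (∅)
  {p53} × {52} = {(p53,52)}
  {p53} × {53} = {(p53,53)}
  {p54} × {52} = {(p54,52)}
  {p54} × {53} = {(p54,53)}
  {p53} × {51, 53} = {(p53,51), (p53,53)}
  {p53} × {52, 53} = {(p53,52), (p53,53)}
  {p53, p54} × {52} = {(p53,52), (p54,52)}
  {p53, p54} × {53} = {(p53,53), (p54,53)}
  {p54} × {51, 53} = {(p54,51), (p54,53)}
  {p54} × {52, 53} = {(p54,52), (p54,53)}
  {p54, p55} × {52} = {(p54,52), (p55,52)}
  {p54, p55} × {53} = {(p54,53), (p55,53)}
  {p53} × {51, 52, 53} = {(p53,51), (p53,52), (p53,53)}
  {p53, p54, p55} × {52} = {(p53,52), (p54,52), (p55,52)}
  {p53, p54, p55} × {53} = {(p53,53), (p54,53), (p55,53)}
  {p54} × {51, 52, 53} = {(p54,51), (p54,52), (p54,53)}
  {p53, p54} × {51, 53} = {(p53,51), (p53,53), (p54,51), (p54,53)}
  {p53, p54} × {52, 53} = {(p53,52), (p53,53), (p54,52), (p54,53)}
  {p54, p55} × {51, 53} = {(p54,51), (p54,53), (p55,51), (p55,53)}
  {p54, p55} × {52, 53} = {(p54,52), (p54,53), (p55,52), (p55,53)}
  {p53, p54} × {51, 52, 53} = {(p53,51), (p53,52), (p53,53), (p54,51), (p54,52), (p54,53)}
  {p53, p54, p55} × {51, 53} = {(p53,51), (p53,53), (p54,51), (p54,53), (p55,51), (p55,53)}
  {p53, p54, p55} × {52, 53} = {(p53,52), (p53,53), (p54,52), (p54,53), (p55,52), (p55,53)}
  {p54, p55} × {51, 52, 53} = {(p54,51), (p54,52), (p54,53), (p55,51), (p55,52), (p55,53)}
  {p53, p54, p55} × {51, 52, 53} = {(p53,51), (p53,52), (p53,53), (p54,51), (p54,52), (p54,53), (p55,51), (p55,52), (p55,53)}
These 26 distinct sets form the basis B.
Close under arbitrary unions to get τ_{X×Y}; counting gives |τ_{X×Y}| = 108.


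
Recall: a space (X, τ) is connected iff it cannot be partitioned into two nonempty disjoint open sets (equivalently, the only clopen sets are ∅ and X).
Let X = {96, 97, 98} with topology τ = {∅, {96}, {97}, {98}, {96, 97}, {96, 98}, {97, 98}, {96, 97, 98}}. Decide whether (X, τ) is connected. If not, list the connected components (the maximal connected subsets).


(X, τ) is disconnected; components = [{96}, {97}, {98}].

Find clopen sets (U ∈ τ with X ∖ U ∈ τ):
  U = ∅, X ∖ U = {96, 97, 98} — both open, so U is clopen.
  U = {96}, X ∖ U = {97, 98} — both open, so U is clopen.
  U = {97}, X ∖ U = {96, 98} — both open, so U is clopen.
  U = {98}, X ∖ U = {96, 97} — both open, so U is clopen.
  U = {96, 97}, X ∖ U = {98} — both open, so U is clopen.
  U = {96, 98}, X ∖ U = {97} — both open, so U is clopen.
  U = {97, 98}, X ∖ U = {96} — both open, so U is clopen.
  U = {96, 97, 98}, X ∖ U = ∅ — both open, so U is clopen.
Nontrivial clopen(s) exist: e.g. {98}. So (X, τ) is disconnected.
Compute connected components by grouping points that agree on all clopens:
  component: {96}
  component: {97}
  component: {98}


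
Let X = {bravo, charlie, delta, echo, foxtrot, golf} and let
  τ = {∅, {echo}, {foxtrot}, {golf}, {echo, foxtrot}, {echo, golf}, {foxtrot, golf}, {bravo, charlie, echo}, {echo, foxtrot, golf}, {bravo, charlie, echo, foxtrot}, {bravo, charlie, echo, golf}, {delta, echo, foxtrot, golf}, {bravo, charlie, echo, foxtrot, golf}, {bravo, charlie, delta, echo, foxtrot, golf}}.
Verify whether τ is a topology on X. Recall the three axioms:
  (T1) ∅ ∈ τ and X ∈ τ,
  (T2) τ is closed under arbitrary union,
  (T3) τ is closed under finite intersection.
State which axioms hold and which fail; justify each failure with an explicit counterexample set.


τ IS a topology on X.

Axiom (T1): ∅ ∈ τ? Yes; X ∈ τ? Yes.
Axiom (T2/T3): check pairwise unions and intersections of members of τ.
All pairwise intersections and unions checked — each lies in τ. Therefore τ satisfies (T1), (T2), (T3): it IS a topology on X.


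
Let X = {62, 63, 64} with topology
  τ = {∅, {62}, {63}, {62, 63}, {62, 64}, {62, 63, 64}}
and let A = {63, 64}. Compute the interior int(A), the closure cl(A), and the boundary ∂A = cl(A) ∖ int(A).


int(A) = {63}, cl(A) = {63, 64}, ∂A = {64}.

Closed sets in (X, τ) are complements of opens:
  closed(X, τ) = {∅, {63}, {64}, {62, 64}, {63, 64}, {62, 63, 64}}.
int(A) = ⋃ {U ∈ τ : U ⊆ A}. Opens contained in A: ∅, {63}.
Taking the union of these: int(A) = {63}.
cl(A) = ⋂ {C closed : A ⊆ C}. Closed sets containing A: {63, 64}, {62, 63, 64}.
Intersecting these: cl(A) = {63, 64}.
∂A = cl(A) ∖ int(A) = {63, 64} ∖ {63} = {64}.


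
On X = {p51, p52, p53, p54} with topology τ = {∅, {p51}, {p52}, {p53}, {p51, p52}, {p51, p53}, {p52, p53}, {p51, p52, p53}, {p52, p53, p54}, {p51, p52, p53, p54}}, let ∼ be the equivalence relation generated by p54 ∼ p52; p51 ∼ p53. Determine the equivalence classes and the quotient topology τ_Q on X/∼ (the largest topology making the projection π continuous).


X/∼ = {[p51=p53], [p52=p54]}; |τ_Q| = 3.

Equivalence classes: [p51=p53], [p52=p54].
Quotient map π: X → X/∼ sends p51 ↦ [p51=p53], p52 ↦ [p52=p54], p53 ↦ [p51=p53], p54 ↦ [p52=p54].
For each subset V ⊆ X/∼, compute π^{-1}(V) ⊆ X and check whether π^{-1}(V) ∈ τ. V is open in τ_Q iff π^{-1}(V) ∈ τ.
  V = {}: π^{-1}(V) = ∅ ∈ τ ✓.
  V = {[p51=p53]}: π^{-1}(V) = {p51, p53} ∈ τ ✓.
  V = {[p52=p54]}: π^{-1}(V) = {p52, p54} ∉ τ ✗.
  V = {[p51=p53], [p52=p54]}: π^{-1}(V) = {p51, p52, p53, p54} ∈ τ ✓.
Open sets in the quotient: τ_Q = {{}, {[p51=p53]}, {[p51=p53], [p52=p54]}} (3 elements).


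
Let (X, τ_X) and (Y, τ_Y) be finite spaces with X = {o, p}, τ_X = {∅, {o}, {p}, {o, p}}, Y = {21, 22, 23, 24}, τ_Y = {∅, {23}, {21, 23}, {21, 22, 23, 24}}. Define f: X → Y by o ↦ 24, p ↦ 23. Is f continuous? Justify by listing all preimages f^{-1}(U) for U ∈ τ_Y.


f IS continuous.

Compute f^{-1}(U) for each U ∈ τ_Y:
  U = ∅: f^{-1}(U) = ∅ ∈ τ_X ✓.
  U = {23}: f^{-1}(U) = {p} ∈ τ_X ✓.
  U = {21, 23}: f^{-1}(U) = {p} ∈ τ_X ✓.
  U = {21, 22, 23, 24}: f^{-1}(U) = {o, p} ∈ τ_X ✓.
Every preimage lies in τ_X, so f IS continuous.


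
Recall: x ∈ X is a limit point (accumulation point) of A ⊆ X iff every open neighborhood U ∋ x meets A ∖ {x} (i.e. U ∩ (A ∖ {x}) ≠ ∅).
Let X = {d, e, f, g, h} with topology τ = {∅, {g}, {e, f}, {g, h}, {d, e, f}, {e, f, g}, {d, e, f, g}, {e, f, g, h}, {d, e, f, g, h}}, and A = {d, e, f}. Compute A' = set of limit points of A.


A' = {d, e, f}

For each x ∈ X, list the open sets U ∈ τ with x ∈ U, then check whether U ∩ (A ∖ {x}) ≠ ∅ for every such U.
  x = d: opens ∋ x are {d, e, f}, {d, e, f, g}, {d, e, f, g, h}; each meets A ∖ {d}, so x IS a limit point.
  x = e: opens ∋ x are {e, f}, {d, e, f}, {e, f, g}, {d, e, f, g}, {e, f, g, h}, {d, e, f, g, h}; each meets A ∖ {e}, so x IS a limit point.
  x = f: opens ∋ x are {e, f}, {d, e, f}, {e, f, g}, {d, e, f, g}, {e, f, g, h}, {d, e, f, g, h}; each meets A ∖ {f}, so x IS a limit point.
  x = g: open {g} ∋ x has {g} ∩ (A ∖ {g}) = ∅, so x is NOT a limit point.
  x = h: open {g, h} ∋ x has {g, h} ∩ (A ∖ {h}) = ∅, so x is NOT a limit point.
Collecting: A' = {d, e, f}.


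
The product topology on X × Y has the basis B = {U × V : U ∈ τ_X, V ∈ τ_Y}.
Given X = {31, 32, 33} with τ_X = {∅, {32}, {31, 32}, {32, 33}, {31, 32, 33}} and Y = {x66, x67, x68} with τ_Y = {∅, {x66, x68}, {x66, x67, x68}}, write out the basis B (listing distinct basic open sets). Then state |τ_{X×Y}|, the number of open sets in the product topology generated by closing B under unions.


Basis B = {∅ × ∅, {32} × {x66, x68}, {32} × {x66, x67, x68}, {31, 32} × {x66, x68}, {32, 33} × {x66, x68}, {31, 32} × {x66, x67, x68}, {31, 32, 33} × {x66, x68}, {32, 33} × {x66, x67, x68}, {31, 32, 33} × {x66, x67, x68}}; |τ_{X×Y}| = 14.

Enumerate products U × V with U ∈ τ_X, V ∈ τ_Y (deduplicated):
  ∅ × ∅ = {} (∅)
  {32} × {x66, x68} = {(32,x66), (32,x68)}
  {32} × {x66, x67, x68} = {(32,x66), (32,x67), (32,x68)}
  {31, 32} × {x66, x68} = {(31,x66), (31,x68), (32,x66), (32,x68)}
  {32, 33} × {x66, x68} = {(32,x66), (32,x68), (33,x66), (33,x68)}
  {31, 32} × {x66, x67, x68} = {(31,x66), (31,x67), (31,x68), (32,x66), (32,x67), (32,x68)}
  {31, 32, 33} × {x66, x68} = {(31,x66), (31,x68), (32,x66), (32,x68), (33,x66), (33,x68)}
  {32, 33} × {x66, x67, x68} = {(32,x66), (32,x67), (32,x68), (33,x66), (33,x67), (33,x68)}
  {31, 32, 33} × {x66, x67, x68} = {(31,x66), (31,x67), (31,x68), (32,x66), (32,x67), (32,x68), (33,x66), (33,x67), (33,x68)}
These 9 distinct sets form the basis B.
Close under arbitrary unions to get τ_{X×Y}; counting gives |τ_{X×Y}| = 14.


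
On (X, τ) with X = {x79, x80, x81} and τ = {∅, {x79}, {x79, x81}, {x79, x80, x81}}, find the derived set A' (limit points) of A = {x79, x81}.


A' = {x80, x81}

For each x ∈ X, list the open sets U ∈ τ with x ∈ U, then check whether U ∩ (A ∖ {x}) ≠ ∅ for every such U.
  x = x79: open {x79} ∋ x has {x79} ∩ (A ∖ {x79}) = ∅, so x is NOT a limit point.
  x = x80: opens ∋ x are {x79, x80, x81}; each meets A ∖ {x80}, so x IS a limit point.
  x = x81: opens ∋ x are {x79, x81}, {x79, x80, x81}; each meets A ∖ {x81}, so x IS a limit point.
Collecting: A' = {x80, x81}.


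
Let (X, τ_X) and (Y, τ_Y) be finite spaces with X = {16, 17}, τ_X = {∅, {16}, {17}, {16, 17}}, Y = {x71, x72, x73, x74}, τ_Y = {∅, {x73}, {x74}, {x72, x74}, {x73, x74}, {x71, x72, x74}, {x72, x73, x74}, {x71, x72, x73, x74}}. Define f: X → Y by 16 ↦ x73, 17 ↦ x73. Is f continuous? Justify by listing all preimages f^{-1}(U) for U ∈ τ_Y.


f IS continuous.

Compute f^{-1}(U) for each U ∈ τ_Y:
  U = ∅: f^{-1}(U) = ∅ ∈ τ_X ✓.
  U = {x73}: f^{-1}(U) = {16, 17} ∈ τ_X ✓.
  U = {x74}: f^{-1}(U) = ∅ ∈ τ_X ✓.
  U = {x72, x74}: f^{-1}(U) = ∅ ∈ τ_X ✓.
  U = {x73, x74}: f^{-1}(U) = {16, 17} ∈ τ_X ✓.
  U = {x71, x72, x74}: f^{-1}(U) = ∅ ∈ τ_X ✓.
  U = {x72, x73, x74}: f^{-1}(U) = {16, 17} ∈ τ_X ✓.
  U = {x71, x72, x73, x74}: f^{-1}(U) = {16, 17} ∈ τ_X ✓.
Every preimage lies in τ_X, so f IS continuous.


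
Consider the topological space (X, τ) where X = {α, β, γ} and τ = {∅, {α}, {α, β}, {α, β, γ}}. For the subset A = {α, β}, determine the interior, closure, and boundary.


int(A) = {α, β}, cl(A) = {α, β, γ}, ∂A = {γ}.

Closed sets in (X, τ) are complements of opens:
  closed(X, τ) = {∅, {γ}, {β, γ}, {α, β, γ}}.
int(A) = ⋃ {U ∈ τ : U ⊆ A}. Opens contained in A: ∅, {α}, {α, β}.
Taking the union of these: int(A) = {α, β}.
cl(A) = ⋂ {C closed : A ⊆ C}. Closed sets containing A: {α, β, γ}.
Intersecting these: cl(A) = {α, β, γ}.
∂A = cl(A) ∖ int(A) = {α, β, γ} ∖ {α, β} = {γ}.


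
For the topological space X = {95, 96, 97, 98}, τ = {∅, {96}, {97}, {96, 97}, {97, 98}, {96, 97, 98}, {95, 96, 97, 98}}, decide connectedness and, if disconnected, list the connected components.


(X, τ) is connected.

Find clopen sets (U ∈ τ with X ∖ U ∈ τ):
  U = ∅, X ∖ U = {95, 96, 97, 98} — both open, so U is clopen.
  U = {95, 96, 97, 98}, X ∖ U = ∅ — both open, so U is clopen.
Only trivial clopens (∅ and X) exist, so (X, τ) is connected.
Compute connected components by grouping points that agree on all clopens:
  component: {95, 96, 97, 98}


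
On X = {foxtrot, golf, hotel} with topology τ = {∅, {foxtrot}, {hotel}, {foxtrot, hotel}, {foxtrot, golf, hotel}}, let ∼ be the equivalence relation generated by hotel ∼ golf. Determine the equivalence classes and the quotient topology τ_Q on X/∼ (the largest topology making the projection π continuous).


X/∼ = {[foxtrot], [golf=hotel]}; |τ_Q| = 3.

Equivalence classes: [foxtrot], [golf=hotel].
Quotient map π: X → X/∼ sends foxtrot ↦ [foxtrot], golf ↦ [golf=hotel], hotel ↦ [golf=hotel].
For each subset V ⊆ X/∼, compute π^{-1}(V) ⊆ X and check whether π^{-1}(V) ∈ τ. V is open in τ_Q iff π^{-1}(V) ∈ τ.
  V = {}: π^{-1}(V) = ∅ ∈ τ ✓.
  V = {[foxtrot]}: π^{-1}(V) = {foxtrot} ∈ τ ✓.
  V = {[golf=hotel]}: π^{-1}(V) = {golf, hotel} ∉ τ ✗.
  V = {[foxtrot], [golf=hotel]}: π^{-1}(V) = {foxtrot, golf, hotel} ∈ τ ✓.
Open sets in the quotient: τ_Q = {{}, {[foxtrot]}, {[foxtrot], [golf=hotel]}} (3 elements).


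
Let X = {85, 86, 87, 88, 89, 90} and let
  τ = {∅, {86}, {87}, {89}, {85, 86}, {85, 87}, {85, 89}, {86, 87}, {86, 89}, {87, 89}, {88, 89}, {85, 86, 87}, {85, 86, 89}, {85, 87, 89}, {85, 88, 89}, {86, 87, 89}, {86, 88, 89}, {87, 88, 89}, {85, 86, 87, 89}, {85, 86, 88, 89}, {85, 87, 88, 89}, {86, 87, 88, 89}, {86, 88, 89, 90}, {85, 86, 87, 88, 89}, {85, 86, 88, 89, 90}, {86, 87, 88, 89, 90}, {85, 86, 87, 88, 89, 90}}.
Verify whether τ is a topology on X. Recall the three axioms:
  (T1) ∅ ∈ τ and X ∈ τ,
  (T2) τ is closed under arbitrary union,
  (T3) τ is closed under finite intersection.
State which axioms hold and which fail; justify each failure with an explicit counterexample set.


τ is NOT a topology on X.

Axiom (T1): ∅ ∈ τ? Yes; X ∈ τ? Yes.
Axiom (T2/T3): check pairwise unions and intersections of members of τ.
Counterexample for (T3): {85, 86} ∩ {85, 87} = {85} ∉ τ. Therefore τ is NOT a topology.


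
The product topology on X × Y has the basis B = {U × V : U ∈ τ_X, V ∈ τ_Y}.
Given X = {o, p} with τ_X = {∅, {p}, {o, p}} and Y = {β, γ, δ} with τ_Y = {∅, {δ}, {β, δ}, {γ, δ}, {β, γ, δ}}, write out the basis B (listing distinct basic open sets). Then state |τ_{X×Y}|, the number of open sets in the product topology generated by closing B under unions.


Basis B = {∅ × ∅, {p} × {δ}, {o, p} × {δ}, {p} × {β, δ}, {p} × {γ, δ}, {p} × {β, γ, δ}, {o, p} × {β, δ}, {o, p} × {γ, δ}, {o, p} × {β, γ, δ}}; |τ_{X×Y}| = 14.

Enumerate products U × V with U ∈ τ_X, V ∈ τ_Y (deduplicated):
  ∅ × ∅ = {} (∅)
  {p} × {δ} = {(p,δ)}
  {o, p} × {δ} = {(o,δ), (p,δ)}
  {p} × {β, δ} = {(p,β), (p,δ)}
  {p} × {γ, δ} = {(p,γ), (p,δ)}
  {p} × {β, γ, δ} = {(p,β), (p,γ), (p,δ)}
  {o, p} × {β, δ} = {(o,β), (o,δ), (p,β), (p,δ)}
  {o, p} × {γ, δ} = {(o,γ), (o,δ), (p,γ), (p,δ)}
  {o, p} × {β, γ, δ} = {(o,β), (o,γ), (o,δ), (p,β), (p,γ), (p,δ)}
These 9 distinct sets form the basis B.
Close under arbitrary unions to get τ_{X×Y}; counting gives |τ_{X×Y}| = 14.


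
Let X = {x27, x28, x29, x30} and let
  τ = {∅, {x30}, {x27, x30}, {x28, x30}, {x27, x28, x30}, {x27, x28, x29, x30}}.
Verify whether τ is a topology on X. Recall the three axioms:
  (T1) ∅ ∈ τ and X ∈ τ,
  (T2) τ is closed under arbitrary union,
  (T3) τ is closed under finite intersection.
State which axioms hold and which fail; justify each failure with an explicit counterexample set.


τ IS a topology on X.

Axiom (T1): ∅ ∈ τ? Yes; X ∈ τ? Yes.
Axiom (T2/T3): check pairwise unions and intersections of members of τ.
All pairwise intersections and unions checked — each lies in τ. Therefore τ satisfies (T1), (T2), (T3): it IS a topology on X.


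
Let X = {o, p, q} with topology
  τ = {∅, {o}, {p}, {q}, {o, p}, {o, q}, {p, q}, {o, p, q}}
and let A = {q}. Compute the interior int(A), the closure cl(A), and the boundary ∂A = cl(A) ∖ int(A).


int(A) = {q}, cl(A) = {q}, ∂A = ∅.

Closed sets in (X, τ) are complements of opens:
  closed(X, τ) = {∅, {o}, {p}, {q}, {o, p}, {o, q}, {p, q}, {o, p, q}}.
int(A) = ⋃ {U ∈ τ : U ⊆ A}. Opens contained in A: ∅, {q}.
Taking the union of these: int(A) = {q}.
cl(A) = ⋂ {C closed : A ⊆ C}. Closed sets containing A: {q}, {o, q}, {p, q}, {o, p, q}.
Intersecting these: cl(A) = {q}.
∂A = cl(A) ∖ int(A) = {q} ∖ {q} = ∅.


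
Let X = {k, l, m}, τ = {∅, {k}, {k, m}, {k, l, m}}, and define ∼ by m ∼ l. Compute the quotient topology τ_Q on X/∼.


X/∼ = {[k], [l=m]}; |τ_Q| = 3.

Equivalence classes: [k], [l=m].
Quotient map π: X → X/∼ sends k ↦ [k], l ↦ [l=m], m ↦ [l=m].
For each subset V ⊆ X/∼, compute π^{-1}(V) ⊆ X and check whether π^{-1}(V) ∈ τ. V is open in τ_Q iff π^{-1}(V) ∈ τ.
  V = {}: π^{-1}(V) = ∅ ∈ τ ✓.
  V = {[k]}: π^{-1}(V) = {k} ∈ τ ✓.
  V = {[l=m]}: π^{-1}(V) = {l, m} ∉ τ ✗.
  V = {[k], [l=m]}: π^{-1}(V) = {k, l, m} ∈ τ ✓.
Open sets in the quotient: τ_Q = {{}, {[k]}, {[k], [l=m]}} (3 elements).


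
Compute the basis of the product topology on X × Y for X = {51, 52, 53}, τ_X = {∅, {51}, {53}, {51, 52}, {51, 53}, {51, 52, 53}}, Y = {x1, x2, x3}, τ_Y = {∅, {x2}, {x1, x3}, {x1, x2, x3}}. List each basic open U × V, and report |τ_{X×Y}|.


Basis B = {∅ × ∅, {51} × {x2}, {53} × {x2}, {51} × {x1, x3}, {51, 52} × {x2}, {51, 53} × {x2}, {53} × {x1, x3}, {51} × {x1, x2, x3}, {51, 52, 53} × {x2}, {53} × {x1, x2, x3}, {51, 52} × {x1, x3}, {51, 53} × {x1, x3}, {51, 52} × {x1, x2, x3}, {51, 53} × {x1, x2, x3}, {51, 52, 53} × {x1, x3}, {51, 52, 53} × {x1, x2, x3}}; |τ_{X×Y}| = 36.

Enumerate products U × V with U ∈ τ_X, V ∈ τ_Y (deduplicated):
  ∅ × ∅ = {} (∅)
  {51} × {x2} = {(51,x2)}
  {53} × {x2} = {(53,x2)}
  {51} × {x1, x3} = {(51,x1), (51,x3)}
  {51, 52} × {x2} = {(51,x2), (52,x2)}
  {51, 53} × {x2} = {(51,x2), (53,x2)}
  {53} × {x1, x3} = {(53,x1), (53,x3)}
  {51} × {x1, x2, x3} = {(51,x1), (51,x2), (51,x3)}
  {51, 52, 53} × {x2} = {(51,x2), (52,x2), (53,x2)}
  {53} × {x1, x2, x3} = {(53,x1), (53,x2), (53,x3)}
  {51, 52} × {x1, x3} = {(51,x1), (51,x3), (52,x1), (52,x3)}
  {51, 53} × {x1, x3} = {(51,x1), (51,x3), (53,x1), (53,x3)}
  {51, 52} × {x1, x2, x3} = {(51,x1), (51,x2), (51,x3), (52,x1), (52,x2), (52,x3)}
  {51, 53} × {x1, x2, x3} = {(51,x1), (51,x2), (51,x3), (53,x1), (53,x2), (53,x3)}
  {51, 52, 53} × {x1, x3} = {(51,x1), (51,x3), (52,x1), (52,x3), (53,x1), (53,x3)}
  {51, 52, 53} × {x1, x2, x3} = {(51,x1), (51,x2), (51,x3), (52,x1), (52,x2), (52,x3), (53,x1), (53,x2), (53,x3)}
These 16 distinct sets form the basis B.
Close under arbitrary unions to get τ_{X×Y}; counting gives |τ_{X×Y}| = 36.


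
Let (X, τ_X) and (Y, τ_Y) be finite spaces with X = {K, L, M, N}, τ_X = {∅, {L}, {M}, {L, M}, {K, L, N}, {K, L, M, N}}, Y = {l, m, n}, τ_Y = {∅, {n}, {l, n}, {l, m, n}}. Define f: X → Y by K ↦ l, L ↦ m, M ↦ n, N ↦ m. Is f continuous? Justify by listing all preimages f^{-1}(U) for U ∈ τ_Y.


f is NOT continuous.

Compute f^{-1}(U) for each U ∈ τ_Y:
  U = ∅: f^{-1}(U) = ∅ ∈ τ_X ✓.
  U = {n}: f^{-1}(U) = {M} ∈ τ_X ✓.
  U = {l, n}: f^{-1}(U) = {K, M} ∉ τ_X ✗.
  U = {l, m, n}: f^{-1}(U) = {K, L, M, N} ∈ τ_X ✓.
Found U = {l, n} with f^{-1}(U) = {K, M} not in τ_X. Therefore f is NOT continuous.


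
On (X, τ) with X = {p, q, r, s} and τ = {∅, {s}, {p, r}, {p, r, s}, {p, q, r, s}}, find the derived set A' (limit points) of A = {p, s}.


A' = {q, r}

For each x ∈ X, list the open sets U ∈ τ with x ∈ U, then check whether U ∩ (A ∖ {x}) ≠ ∅ for every such U.
  x = p: open {p, r} ∋ x has {p, r} ∩ (A ∖ {p}) = ∅, so x is NOT a limit point.
  x = q: opens ∋ x are {p, q, r, s}; each meets A ∖ {q}, so x IS a limit point.
  x = r: opens ∋ x are {p, r}, {p, r, s}, {p, q, r, s}; each meets A ∖ {r}, so x IS a limit point.
  x = s: open {s} ∋ x has {s} ∩ (A ∖ {s}) = ∅, so x is NOT a limit point.
Collecting: A' = {q, r}.


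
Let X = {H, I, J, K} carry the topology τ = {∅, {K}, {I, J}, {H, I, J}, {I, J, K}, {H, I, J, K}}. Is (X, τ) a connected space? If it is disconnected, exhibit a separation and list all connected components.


(X, τ) is disconnected; components = [{K}, {H, I, J}].

Find clopen sets (U ∈ τ with X ∖ U ∈ τ):
  U = ∅, X ∖ U = {H, I, J, K} — both open, so U is clopen.
  U = {K}, X ∖ U = {H, I, J} — both open, so U is clopen.
  U = {H, I, J}, X ∖ U = {K} — both open, so U is clopen.
  U = {H, I, J, K}, X ∖ U = ∅ — both open, so U is clopen.
Nontrivial clopen(s) exist: e.g. {K}. So (X, τ) is disconnected.
Compute connected components by grouping points that agree on all clopens:
  component: {K}
  component: {H, I, J}


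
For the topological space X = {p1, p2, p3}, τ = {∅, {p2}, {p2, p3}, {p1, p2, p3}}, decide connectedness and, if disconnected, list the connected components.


(X, τ) is connected.

Find clopen sets (U ∈ τ with X ∖ U ∈ τ):
  U = ∅, X ∖ U = {p1, p2, p3} — both open, so U is clopen.
  U = {p1, p2, p3}, X ∖ U = ∅ — both open, so U is clopen.
Only trivial clopens (∅ and X) exist, so (X, τ) is connected.
Compute connected components by grouping points that agree on all clopens:
  component: {p1, p2, p3}


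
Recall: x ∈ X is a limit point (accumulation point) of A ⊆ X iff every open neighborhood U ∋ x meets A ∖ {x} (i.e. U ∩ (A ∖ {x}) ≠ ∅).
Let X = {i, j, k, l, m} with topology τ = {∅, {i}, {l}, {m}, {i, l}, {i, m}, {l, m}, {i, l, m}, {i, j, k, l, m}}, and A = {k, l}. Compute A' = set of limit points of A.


A' = {j, k}

For each x ∈ X, list the open sets U ∈ τ with x ∈ U, then check whether U ∩ (A ∖ {x}) ≠ ∅ for every such U.
  x = i: open {i} ∋ x has {i} ∩ (A ∖ {i}) = ∅, so x is NOT a limit point.
  x = j: opens ∋ x are {i, j, k, l, m}; each meets A ∖ {j}, so x IS a limit point.
  x = k: opens ∋ x are {i, j, k, l, m}; each meets A ∖ {k}, so x IS a limit point.
  x = l: open {l} ∋ x has {l} ∩ (A ∖ {l}) = ∅, so x is NOT a limit point.
  x = m: open {m} ∋ x has {m} ∩ (A ∖ {m}) = ∅, so x is NOT a limit point.
Collecting: A' = {j, k}.


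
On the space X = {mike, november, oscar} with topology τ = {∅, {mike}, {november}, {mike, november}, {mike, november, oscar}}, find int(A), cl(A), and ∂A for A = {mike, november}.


int(A) = {mike, november}, cl(A) = {mike, november, oscar}, ∂A = {oscar}.

Closed sets in (X, τ) are complements of opens:
  closed(X, τ) = {∅, {oscar}, {mike, oscar}, {november, oscar}, {mike, november, oscar}}.
int(A) = ⋃ {U ∈ τ : U ⊆ A}. Opens contained in A: ∅, {mike}, {november}, {mike, november}.
Taking the union of these: int(A) = {mike, november}.
cl(A) = ⋂ {C closed : A ⊆ C}. Closed sets containing A: {mike, november, oscar}.
Intersecting these: cl(A) = {mike, november, oscar}.
∂A = cl(A) ∖ int(A) = {mike, november, oscar} ∖ {mike, november} = {oscar}.


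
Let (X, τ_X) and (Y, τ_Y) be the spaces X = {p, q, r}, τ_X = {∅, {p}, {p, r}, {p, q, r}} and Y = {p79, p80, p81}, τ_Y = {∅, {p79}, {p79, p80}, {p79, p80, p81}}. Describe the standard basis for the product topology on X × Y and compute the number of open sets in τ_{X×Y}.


Basis B = {∅ × ∅, {p} × {p79}, {p} × {p79, p80}, {p, r} × {p79}, {p} × {p79, p80, p81}, {p, q, r} × {p79}, {p, r} × {p79, p80}, {p, r} × {p79, p80, p81}, {p, q, r} × {p79, p80}, {p, q, r} × {p79, p80, p81}}; |τ_{X×Y}| = 20.

Enumerate products U × V with U ∈ τ_X, V ∈ τ_Y (deduplicated):
  ∅ × ∅ = {} (∅)
  {p} × {p79} = {(p,p79)}
  {p} × {p79, p80} = {(p,p79), (p,p80)}
  {p, r} × {p79} = {(p,p79), (r,p79)}
  {p} × {p79, p80, p81} = {(p,p79), (p,p80), (p,p81)}
  {p, q, r} × {p79} = {(p,p79), (q,p79), (r,p79)}
  {p, r} × {p79, p80} = {(p,p79), (p,p80), (r,p79), (r,p80)}
  {p, r} × {p79, p80, p81} = {(p,p79), (p,p80), (p,p81), (r,p79), (r,p80), (r,p81)}
  {p, q, r} × {p79, p80} = {(p,p79), (p,p80), (q,p79), (q,p80), (r,p79), (r,p80)}
  {p, q, r} × {p79, p80, p81} = {(p,p79), (p,p80), (p,p81), (q,p79), (q,p80), (q,p81), (r,p79), (r,p80), (r,p81)}
These 10 distinct sets form the basis B.
Close under arbitrary unions to get τ_{X×Y}; counting gives |τ_{X×Y}| = 20.
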